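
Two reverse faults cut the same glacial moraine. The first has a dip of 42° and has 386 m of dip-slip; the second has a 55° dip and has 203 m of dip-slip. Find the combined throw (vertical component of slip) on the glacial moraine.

425 m

throw_A = 386 × sin(42°) = 258.3 m
throw_B = 203 × sin(55°) = 166.3 m
total = 258.3 + 166.3 = 425 m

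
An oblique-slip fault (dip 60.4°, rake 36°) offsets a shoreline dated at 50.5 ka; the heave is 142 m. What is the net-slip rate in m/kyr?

9.69 m/kyr

dip-slip = heave / cos(dip) = 142 / cos(60.4°) = 287.5 m
net slip = dip-slip / sin(rake) = 287.5 / sin(36°) = 489.1 m
rate = 489.1 m / 50.5 ka = 0.00969 m/yr = 9.69 m/kyr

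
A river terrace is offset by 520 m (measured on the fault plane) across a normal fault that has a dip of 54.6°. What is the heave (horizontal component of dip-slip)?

heave = dip-slip × cos(dip) = 520 m × cos(54.6°) = 301 m

301 m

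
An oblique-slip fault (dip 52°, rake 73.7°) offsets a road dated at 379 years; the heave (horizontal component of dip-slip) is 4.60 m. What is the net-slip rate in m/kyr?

dip-slip = heave / cos(dip) = 4.60 / cos(52°) = 7.472 m
net slip = dip-slip / sin(rake) = 7.472 / sin(73.7°) = 7.785 m
rate = 7.785 m / 379 years = 0.0205 m/yr = 20.5 m/kyr

20.5 m/kyr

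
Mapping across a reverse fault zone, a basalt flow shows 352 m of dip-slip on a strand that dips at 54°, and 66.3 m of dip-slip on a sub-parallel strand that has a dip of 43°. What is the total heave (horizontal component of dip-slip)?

255 m

heave_A = 352 × cos(54°) = 206.9 m
heave_B = 66.3 × cos(43°) = 48.49 m
total = 206.9 + 48.49 = 255 m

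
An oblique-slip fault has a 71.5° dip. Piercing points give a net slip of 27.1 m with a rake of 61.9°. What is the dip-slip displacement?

dip-slip = net slip × sin(rake) = 27.1 m × sin(61.9°) = 23.9 m

23.9 m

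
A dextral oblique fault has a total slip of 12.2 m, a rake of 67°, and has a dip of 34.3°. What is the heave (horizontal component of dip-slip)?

dip-slip = net slip × sin(rake) = 12.2 m × sin(67°) = 11.23 m
heave = dip-slip × cos(dip) = 11.23 × cos(34.3°) = 9.28 m

9.28 m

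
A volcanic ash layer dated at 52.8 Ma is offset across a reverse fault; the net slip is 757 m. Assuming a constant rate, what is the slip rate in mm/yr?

0.0143 mm/yr

rate = 757 m / 52.8 Ma = 0.0000143 m/yr = 0.0143 mm/yr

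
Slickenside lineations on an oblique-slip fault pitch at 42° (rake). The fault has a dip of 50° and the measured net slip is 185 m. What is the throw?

dip-slip = net slip × sin(rake) = 185 m × sin(42°) = 123.8 m
throw = dip-slip × sin(dip) = 123.8 × sin(50°) = 94.8 m

94.8 m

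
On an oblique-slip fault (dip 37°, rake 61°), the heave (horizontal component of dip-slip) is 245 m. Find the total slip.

dip-slip = heave / cos(dip) = 245 / cos(37°) = 306.8 m
net slip = dip-slip / sin(rake) = 306.8 / sin(61°) = 351 m

351 m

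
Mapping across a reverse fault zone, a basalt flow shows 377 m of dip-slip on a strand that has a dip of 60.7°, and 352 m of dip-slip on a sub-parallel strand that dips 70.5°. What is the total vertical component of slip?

661 m

throw_A = 377 × sin(60.7°) = 328.8 m
throw_B = 352 × sin(70.5°) = 331.8 m
total = 328.8 + 331.8 = 661 m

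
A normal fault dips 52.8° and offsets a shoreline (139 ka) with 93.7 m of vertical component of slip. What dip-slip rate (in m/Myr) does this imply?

846 m/Myr

dip-slip = throw / sin(dip) = 93.7 m / sin(52.8°) = 117.6 m
rate = 117.6 m / 139 ka = 0.000846 m/yr = 846 m/Myr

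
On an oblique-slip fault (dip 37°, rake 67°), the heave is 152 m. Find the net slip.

dip-slip = heave / cos(dip) = 152 / cos(37°) = 190.3 m
net slip = dip-slip / sin(rake) = 190.3 / sin(67°) = 207 m

207 m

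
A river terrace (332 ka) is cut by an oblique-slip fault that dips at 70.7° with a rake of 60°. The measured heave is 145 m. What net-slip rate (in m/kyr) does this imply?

1.53 m/kyr

dip-slip = heave / cos(dip) = 145 / cos(70.7°) = 438.7 m
net slip = dip-slip / sin(rake) = 438.7 / sin(60°) = 506.6 m
rate = 506.6 m / 332 ka = 0.00153 m/yr = 1.53 m/kyr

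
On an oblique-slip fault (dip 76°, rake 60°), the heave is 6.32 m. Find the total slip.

dip-slip = heave / cos(dip) = 6.32 / cos(76°) = 26.12 m
net slip = dip-slip / sin(rake) = 26.12 / sin(60°) = 30.2 m

30.2 m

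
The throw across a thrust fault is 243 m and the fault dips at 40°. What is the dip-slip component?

378 m

dip-slip = throw / sin(dip) = 243 / sin(40°) = 378 m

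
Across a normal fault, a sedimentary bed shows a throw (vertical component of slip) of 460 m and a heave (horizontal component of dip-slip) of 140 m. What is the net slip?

481 m

net slip = √(throw² + heave²) = √(460² + 140²) = 481 m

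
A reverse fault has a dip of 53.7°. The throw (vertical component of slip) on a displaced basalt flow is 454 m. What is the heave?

333 m

heave = throw / tan(dip) = 454 / tan(53.7°) = 333 m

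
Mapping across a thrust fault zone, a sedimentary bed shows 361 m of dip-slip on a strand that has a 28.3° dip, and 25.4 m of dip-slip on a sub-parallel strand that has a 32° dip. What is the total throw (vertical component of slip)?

185 m

throw_A = 361 × sin(28.3°) = 171.1 m
throw_B = 25.4 × sin(32°) = 13.46 m
total = 171.1 + 13.46 = 185 m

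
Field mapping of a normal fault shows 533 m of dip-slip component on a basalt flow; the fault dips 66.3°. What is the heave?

heave = dip-slip × cos(dip) = 533 m × cos(66.3°) = 214 m

214 m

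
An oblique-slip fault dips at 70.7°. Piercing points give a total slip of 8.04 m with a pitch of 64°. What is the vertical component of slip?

6.82 m

dip-slip = net slip × sin(rake) = 8.04 m × sin(64°) = 7.226 m
throw = dip-slip × sin(dip) = 7.226 × sin(70.7°) = 6.82 m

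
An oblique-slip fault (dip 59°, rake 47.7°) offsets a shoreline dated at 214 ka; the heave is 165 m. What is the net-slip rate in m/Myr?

2020 m/Myr

dip-slip = heave / cos(dip) = 165 / cos(59°) = 320.4 m
net slip = dip-slip / sin(rake) = 320.4 / sin(47.7°) = 433.1 m
rate = 433.1 m / 214 ka = 0.00202 m/yr = 2020 m/Myr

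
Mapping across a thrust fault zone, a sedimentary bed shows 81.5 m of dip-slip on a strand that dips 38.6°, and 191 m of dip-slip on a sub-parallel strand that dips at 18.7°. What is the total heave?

heave_A = 81.5 × cos(38.6°) = 63.69 m
heave_B = 191 × cos(18.7°) = 180.9 m
total = 63.69 + 180.9 = 245 m

245 m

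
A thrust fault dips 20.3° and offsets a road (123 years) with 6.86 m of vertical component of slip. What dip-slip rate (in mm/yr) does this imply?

dip-slip = throw / sin(dip) = 6.86 m / sin(20.3°) = 19.77 m
rate = 19.77 m / 123 years = 0.161 m/yr = 161 mm/yr

161 mm/yr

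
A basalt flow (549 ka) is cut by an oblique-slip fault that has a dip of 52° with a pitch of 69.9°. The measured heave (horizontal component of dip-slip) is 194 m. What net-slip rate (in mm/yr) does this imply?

dip-slip = heave / cos(dip) = 194 / cos(52°) = 315.1 m
net slip = dip-slip / sin(rake) = 315.1 / sin(69.9°) = 335.5 m
rate = 335.5 m / 549 ka = 0.000611 m/yr = 0.611 mm/yr

0.611 mm/yr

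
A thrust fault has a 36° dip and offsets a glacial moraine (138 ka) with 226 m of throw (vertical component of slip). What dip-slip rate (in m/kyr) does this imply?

dip-slip = throw / sin(dip) = 226 m / sin(36°) = 384.5 m
rate = 384.5 m / 138 ka = 0.00279 m/yr = 2.79 m/kyr

2.79 m/kyr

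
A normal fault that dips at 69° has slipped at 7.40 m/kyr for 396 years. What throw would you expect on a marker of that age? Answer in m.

dip-slip = rate × time = 7.40 m/kyr × 396 years = 2.930 m
throw = dip-slip × sin(dip) = 2.930 × sin(69°) = 2.74 m

2.74 m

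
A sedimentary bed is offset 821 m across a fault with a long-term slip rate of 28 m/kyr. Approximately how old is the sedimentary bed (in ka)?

29.3 ka

age = offset / rate = 821 m / (28 m/kyr) = 29300 yr = 29.3 ka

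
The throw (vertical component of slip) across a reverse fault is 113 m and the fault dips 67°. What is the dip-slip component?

123 m

dip-slip = throw / sin(dip) = 113 / sin(67°) = 123 m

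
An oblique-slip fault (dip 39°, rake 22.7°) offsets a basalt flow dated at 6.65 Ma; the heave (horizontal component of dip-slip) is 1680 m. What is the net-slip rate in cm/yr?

0.0842 cm/yr

dip-slip = heave / cos(dip) = 1680 / cos(39°) = 2162 m
net slip = dip-slip / sin(rake) = 2162 / sin(22.7°) = 5602 m
rate = 5602 m / 6.65 Ma = 0.000842 m/yr = 0.0842 cm/yr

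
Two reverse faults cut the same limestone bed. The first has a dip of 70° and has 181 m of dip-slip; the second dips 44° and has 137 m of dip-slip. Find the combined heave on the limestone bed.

160 m

heave_A = 181 × cos(70°) = 61.91 m
heave_B = 137 × cos(44°) = 98.55 m
total = 61.91 + 98.55 = 160 m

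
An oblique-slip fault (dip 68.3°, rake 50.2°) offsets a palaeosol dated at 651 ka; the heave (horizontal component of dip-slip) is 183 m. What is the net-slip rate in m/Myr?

dip-slip = heave / cos(dip) = 183 / cos(68.3°) = 494.9 m
net slip = dip-slip / sin(rake) = 494.9 / sin(50.2°) = 644.2 m
rate = 644.2 m / 651 ka = 0.000990 m/yr = 990 m/Myr

990 m/Myr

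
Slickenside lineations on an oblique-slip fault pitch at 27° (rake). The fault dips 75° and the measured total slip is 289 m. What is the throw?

127 m

dip-slip = net slip × sin(rake) = 289 m × sin(27°) = 131.2 m
throw = dip-slip × sin(dip) = 131.2 × sin(75°) = 127 m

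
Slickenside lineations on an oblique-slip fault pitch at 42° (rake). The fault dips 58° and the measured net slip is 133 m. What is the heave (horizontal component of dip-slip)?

dip-slip = net slip × sin(rake) = 133 m × sin(42°) = 88.99 m
heave = dip-slip × cos(dip) = 88.99 × cos(58°) = 47.2 m

47.2 m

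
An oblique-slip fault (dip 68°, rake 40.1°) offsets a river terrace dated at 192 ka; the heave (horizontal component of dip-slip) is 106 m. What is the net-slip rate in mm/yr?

2.29 mm/yr

dip-slip = heave / cos(dip) = 106 / cos(68°) = 283 m
net slip = dip-slip / sin(rake) = 283 / sin(40.1°) = 439.3 m
rate = 439.3 m / 192 ka = 0.00229 m/yr = 2.29 mm/yr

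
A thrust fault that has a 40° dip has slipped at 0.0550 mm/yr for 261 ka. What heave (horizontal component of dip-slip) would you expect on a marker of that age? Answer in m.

11 m

dip-slip = rate × time = 0.0550 mm/yr × 261 ka = 14.36 m
heave = dip-slip × cos(dip) = 14.36 × cos(40°) = 11 m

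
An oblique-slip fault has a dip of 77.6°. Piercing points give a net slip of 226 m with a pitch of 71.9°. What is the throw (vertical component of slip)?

210 m

dip-slip = net slip × sin(rake) = 226 m × sin(71.9°) = 214.8 m
throw = dip-slip × sin(dip) = 214.8 × sin(77.6°) = 210 m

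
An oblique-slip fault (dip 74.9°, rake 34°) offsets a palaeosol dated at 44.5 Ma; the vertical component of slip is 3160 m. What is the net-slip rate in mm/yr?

dip-slip = throw / sin(dip) = 3160 / sin(74.9°) = 3273 m
net slip = dip-slip / sin(rake) = 3273 / sin(34°) = 5853 m
rate = 5853 m / 44.5 Ma = 0.000132 m/yr = 0.132 mm/yr

0.132 mm/yr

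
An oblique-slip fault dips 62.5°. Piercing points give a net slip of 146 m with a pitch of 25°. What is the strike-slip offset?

strike-slip = net slip × cos(rake) = 146 m × cos(25°) = 132 m

132 m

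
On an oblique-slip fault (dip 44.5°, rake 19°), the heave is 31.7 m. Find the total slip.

137 m

dip-slip = heave / cos(dip) = 31.7 / cos(44.5°) = 44.44 m
net slip = dip-slip / sin(rake) = 44.44 / sin(19°) = 137 m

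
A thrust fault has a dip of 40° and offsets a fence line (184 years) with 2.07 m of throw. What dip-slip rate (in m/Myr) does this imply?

17500 m/Myr

dip-slip = throw / sin(dip) = 2.07 m / sin(40°) = 3.220 m
rate = 3.220 m / 184 years = 0.0175 m/yr = 17500 m/Myr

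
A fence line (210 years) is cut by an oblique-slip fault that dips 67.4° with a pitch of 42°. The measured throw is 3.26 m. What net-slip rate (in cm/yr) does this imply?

2.51 cm/yr

dip-slip = throw / sin(dip) = 3.26 / sin(67.4°) = 3.531 m
net slip = dip-slip / sin(rake) = 3.531 / sin(42°) = 5.277 m
rate = 5.277 m / 210 years = 0.0251 m/yr = 2.51 cm/yr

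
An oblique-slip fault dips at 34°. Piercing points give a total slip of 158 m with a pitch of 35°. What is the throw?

50.7 m

dip-slip = net slip × sin(rake) = 158 m × sin(35°) = 90.63 m
throw = dip-slip × sin(dip) = 90.63 × sin(34°) = 50.7 m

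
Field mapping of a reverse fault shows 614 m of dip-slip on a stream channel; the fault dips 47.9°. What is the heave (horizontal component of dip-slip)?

heave = dip-slip × cos(dip) = 614 m × cos(47.9°) = 412 m

412 m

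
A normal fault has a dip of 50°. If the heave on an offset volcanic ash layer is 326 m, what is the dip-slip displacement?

dip-slip = heave / cos(dip) = 326 / cos(50°) = 507 m

507 m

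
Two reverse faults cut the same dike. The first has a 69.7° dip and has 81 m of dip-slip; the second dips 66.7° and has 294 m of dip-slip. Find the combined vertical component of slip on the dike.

346 m

throw_A = 81 × sin(69.7°) = 75.97 m
throw_B = 294 × sin(66.7°) = 270 m
total = 75.97 + 270 = 346 m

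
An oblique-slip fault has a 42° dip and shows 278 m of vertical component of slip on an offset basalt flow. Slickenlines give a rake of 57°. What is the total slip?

495 m

dip-slip = throw / sin(dip) = 278 / sin(42°) = 415.5 m
net slip = dip-slip / sin(rake) = 415.5 / sin(57°) = 495 m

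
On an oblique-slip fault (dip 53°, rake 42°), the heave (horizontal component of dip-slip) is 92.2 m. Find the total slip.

229 m

dip-slip = heave / cos(dip) = 92.2 / cos(53°) = 153.2 m
net slip = dip-slip / sin(rake) = 153.2 / sin(42°) = 229 m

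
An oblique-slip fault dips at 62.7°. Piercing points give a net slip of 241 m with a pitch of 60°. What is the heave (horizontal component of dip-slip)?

dip-slip = net slip × sin(rake) = 241 m × sin(60°) = 208.7 m
heave = dip-slip × cos(dip) = 208.7 × cos(62.7°) = 95.7 m

95.7 m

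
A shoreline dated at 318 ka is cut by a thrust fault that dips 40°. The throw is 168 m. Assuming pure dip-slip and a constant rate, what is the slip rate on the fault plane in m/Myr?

dip-slip = throw / sin(dip) = 168 m / sin(40°) = 261.4 m
rate = 261.4 m / 318 ka = 0.000822 m/yr = 822 m/Myr

822 m/Myr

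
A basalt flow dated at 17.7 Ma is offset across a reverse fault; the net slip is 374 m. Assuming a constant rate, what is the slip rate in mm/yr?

0.0211 mm/yr

rate = 374 m / 17.7 Ma = 0.0000211 m/yr = 0.0211 mm/yr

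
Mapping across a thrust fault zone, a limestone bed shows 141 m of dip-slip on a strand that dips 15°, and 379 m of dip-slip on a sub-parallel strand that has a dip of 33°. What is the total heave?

heave_A = 141 × cos(15°) = 136.2 m
heave_B = 379 × cos(33°) = 317.9 m
total = 136.2 + 317.9 = 454 m

454 m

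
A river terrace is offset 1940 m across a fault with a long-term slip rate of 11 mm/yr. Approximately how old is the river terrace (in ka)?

176 ka

age = offset / rate = 1940 m / (11 mm/yr) = 176000 yr = 176 ka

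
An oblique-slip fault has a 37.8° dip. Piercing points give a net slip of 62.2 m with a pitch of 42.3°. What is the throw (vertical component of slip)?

25.7 m

dip-slip = net slip × sin(rake) = 62.2 m × sin(42.3°) = 41.86 m
throw = dip-slip × sin(dip) = 41.86 × sin(37.8°) = 25.7 m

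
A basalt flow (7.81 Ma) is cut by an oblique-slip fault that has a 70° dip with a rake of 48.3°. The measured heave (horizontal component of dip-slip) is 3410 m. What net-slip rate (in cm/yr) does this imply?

0.171 cm/yr

dip-slip = heave / cos(dip) = 3410 / cos(70°) = 9970 m
net slip = dip-slip / sin(rake) = 9970 / sin(48.3°) = 13350 m
rate = 13350 m / 7.81 Ma = 0.00171 m/yr = 0.171 cm/yr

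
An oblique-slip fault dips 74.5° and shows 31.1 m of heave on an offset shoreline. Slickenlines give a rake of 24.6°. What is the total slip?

dip-slip = heave / cos(dip) = 31.1 / cos(74.5°) = 116.4 m
net slip = dip-slip / sin(rake) = 116.4 / sin(24.6°) = 280 m

280 m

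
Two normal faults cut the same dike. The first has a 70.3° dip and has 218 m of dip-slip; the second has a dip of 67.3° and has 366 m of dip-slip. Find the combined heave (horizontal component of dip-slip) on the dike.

215 m

heave_A = 218 × cos(70.3°) = 73.49 m
heave_B = 366 × cos(67.3°) = 141.2 m
total = 73.49 + 141.2 = 215 m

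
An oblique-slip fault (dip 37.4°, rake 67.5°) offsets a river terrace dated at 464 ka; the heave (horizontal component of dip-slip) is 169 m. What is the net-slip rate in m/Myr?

496 m/Myr

dip-slip = heave / cos(dip) = 169 / cos(37.4°) = 212.7 m
net slip = dip-slip / sin(rake) = 212.7 / sin(67.5°) = 230.3 m
rate = 230.3 m / 464 ka = 0.000496 m/yr = 496 m/Myr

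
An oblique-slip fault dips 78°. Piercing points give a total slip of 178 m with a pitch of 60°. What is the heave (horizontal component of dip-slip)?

32.1 m

dip-slip = net slip × sin(rake) = 178 m × sin(60°) = 154.2 m
heave = dip-slip × cos(dip) = 154.2 × cos(78°) = 32.1 m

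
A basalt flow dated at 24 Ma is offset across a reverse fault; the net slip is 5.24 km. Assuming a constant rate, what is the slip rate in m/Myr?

218 m/Myr

rate = 5.24 km / 24 Ma = 0.000218 m/yr = 218 m/Myr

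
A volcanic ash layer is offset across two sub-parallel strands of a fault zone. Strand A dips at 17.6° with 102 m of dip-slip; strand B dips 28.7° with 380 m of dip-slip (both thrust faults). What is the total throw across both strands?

213 m

throw_A = 102 × sin(17.6°) = 30.84 m
throw_B = 380 × sin(28.7°) = 182.5 m
total = 30.84 + 182.5 = 213 m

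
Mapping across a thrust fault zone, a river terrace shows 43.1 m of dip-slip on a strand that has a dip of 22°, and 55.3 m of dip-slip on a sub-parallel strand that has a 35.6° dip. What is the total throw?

throw_A = 43.1 × sin(22°) = 16.15 m
throw_B = 55.3 × sin(35.6°) = 32.19 m
total = 16.15 + 32.19 = 48.3 m

48.3 m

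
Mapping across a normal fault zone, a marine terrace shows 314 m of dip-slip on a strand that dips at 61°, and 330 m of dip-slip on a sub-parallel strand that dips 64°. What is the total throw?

throw_A = 314 × sin(61°) = 274.6 m
throw_B = 330 × sin(64°) = 296.6 m
total = 274.6 + 296.6 = 571 m

571 m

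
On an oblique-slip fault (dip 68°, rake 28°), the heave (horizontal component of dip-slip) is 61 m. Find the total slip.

347 m

dip-slip = heave / cos(dip) = 61 / cos(68°) = 162.8 m
net slip = dip-slip / sin(rake) = 162.8 / sin(28°) = 347 m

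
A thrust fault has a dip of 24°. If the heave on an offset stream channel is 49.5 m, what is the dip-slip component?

54.2 m

dip-slip = heave / cos(dip) = 49.5 / cos(24°) = 54.2 m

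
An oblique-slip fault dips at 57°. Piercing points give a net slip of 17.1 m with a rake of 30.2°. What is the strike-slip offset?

14.8 m

strike-slip = net slip × cos(rake) = 17.1 m × cos(30.2°) = 14.8 m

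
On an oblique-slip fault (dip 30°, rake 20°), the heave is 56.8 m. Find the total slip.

192 m

dip-slip = heave / cos(dip) = 56.8 / cos(30°) = 65.59 m
net slip = dip-slip / sin(rake) = 65.59 / sin(20°) = 192 m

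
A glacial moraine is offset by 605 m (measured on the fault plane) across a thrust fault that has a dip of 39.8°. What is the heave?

heave = dip-slip × cos(dip) = 605 m × cos(39.8°) = 465 m

465 m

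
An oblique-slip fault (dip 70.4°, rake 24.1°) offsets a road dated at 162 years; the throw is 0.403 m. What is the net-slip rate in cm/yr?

0.647 cm/yr

dip-slip = throw / sin(dip) = 0.403 / sin(70.4°) = 0.4278 m
net slip = dip-slip / sin(rake) = 0.4278 / sin(24.1°) = 1.048 m
rate = 1.048 m / 162 years = 0.00647 m/yr = 0.647 cm/yr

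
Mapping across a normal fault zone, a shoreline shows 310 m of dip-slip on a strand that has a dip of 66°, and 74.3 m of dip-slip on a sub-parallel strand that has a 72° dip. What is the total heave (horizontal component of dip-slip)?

149 m

heave_A = 310 × cos(66°) = 126.1 m
heave_B = 74.3 × cos(72°) = 22.96 m
total = 126.1 + 22.96 = 149 m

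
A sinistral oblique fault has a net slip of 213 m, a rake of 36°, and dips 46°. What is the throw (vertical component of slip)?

dip-slip = net slip × sin(rake) = 213 m × sin(36°) = 125.2 m
throw = dip-slip × sin(dip) = 125.2 × sin(46°) = 90.1 m

90.1 m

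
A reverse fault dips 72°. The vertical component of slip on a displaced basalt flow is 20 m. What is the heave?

heave = throw / tan(dip) = 20 / tan(72°) = 6.50 m

6.50 m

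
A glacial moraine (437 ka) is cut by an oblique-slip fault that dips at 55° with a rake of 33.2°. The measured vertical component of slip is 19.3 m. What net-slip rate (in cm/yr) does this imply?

0.00985 cm/yr

dip-slip = throw / sin(dip) = 19.3 / sin(55°) = 23.56 m
net slip = dip-slip / sin(rake) = 23.56 / sin(33.2°) = 43.03 m
rate = 43.03 m / 437 ka = 0.0000985 m/yr = 0.00985 cm/yr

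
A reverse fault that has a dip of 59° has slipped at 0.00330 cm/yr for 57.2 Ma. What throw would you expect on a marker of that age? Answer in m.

1620 m

dip-slip = rate × time = 0.00330 cm/yr × 57.2 Ma = 1888 m
throw = dip-slip × sin(dip) = 1888 × sin(59°) = 1620 m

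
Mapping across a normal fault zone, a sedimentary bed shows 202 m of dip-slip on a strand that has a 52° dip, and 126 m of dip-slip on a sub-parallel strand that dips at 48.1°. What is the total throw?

253 m

throw_A = 202 × sin(52°) = 159.2 m
throw_B = 126 × sin(48.1°) = 93.78 m
total = 159.2 + 93.78 = 253 m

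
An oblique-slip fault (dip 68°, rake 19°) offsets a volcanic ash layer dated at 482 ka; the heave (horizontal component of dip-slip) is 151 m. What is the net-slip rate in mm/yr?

dip-slip = heave / cos(dip) = 151 / cos(68°) = 403.1 m
net slip = dip-slip / sin(rake) = 403.1 / sin(19°) = 1238 m
rate = 1238 m / 482 ka = 0.00257 m/yr = 2.57 mm/yr

2.57 mm/yr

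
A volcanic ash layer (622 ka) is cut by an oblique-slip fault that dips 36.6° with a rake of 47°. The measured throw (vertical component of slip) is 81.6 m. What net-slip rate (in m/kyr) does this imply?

dip-slip = throw / sin(dip) = 81.6 / sin(36.6°) = 136.9 m
net slip = dip-slip / sin(rake) = 136.9 / sin(47°) = 187.1 m
rate = 187.1 m / 622 ka = 0.000301 m/yr = 0.301 m/kyr

0.301 m/kyr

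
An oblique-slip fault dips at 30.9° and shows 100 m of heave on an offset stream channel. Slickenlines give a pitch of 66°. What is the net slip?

128 m

dip-slip = heave / cos(dip) = 100 / cos(30.9°) = 116.5 m
net slip = dip-slip / sin(rake) = 116.5 / sin(66°) = 128 m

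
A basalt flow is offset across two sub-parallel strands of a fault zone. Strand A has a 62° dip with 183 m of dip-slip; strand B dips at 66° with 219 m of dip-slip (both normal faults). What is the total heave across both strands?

175 m

heave_A = 183 × cos(62°) = 85.91 m
heave_B = 219 × cos(66°) = 89.08 m
total = 85.91 + 89.08 = 175 m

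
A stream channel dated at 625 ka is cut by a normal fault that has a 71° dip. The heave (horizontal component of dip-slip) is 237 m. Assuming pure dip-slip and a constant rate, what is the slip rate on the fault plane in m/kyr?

1.16 m/kyr

dip-slip = heave / cos(dip) = 237 m / cos(71°) = 728 m
rate = 728 m / 625 ka = 0.00116 m/yr = 1.16 m/kyr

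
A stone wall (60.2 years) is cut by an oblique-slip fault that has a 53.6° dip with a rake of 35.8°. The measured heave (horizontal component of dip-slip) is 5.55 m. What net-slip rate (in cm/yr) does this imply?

dip-slip = heave / cos(dip) = 5.55 / cos(53.6°) = 9.353 m
net slip = dip-slip / sin(rake) = 9.353 / sin(35.8°) = 15.99 m
rate = 15.99 m / 60.2 years = 0.266 m/yr = 26.6 cm/yr

26.6 cm/yr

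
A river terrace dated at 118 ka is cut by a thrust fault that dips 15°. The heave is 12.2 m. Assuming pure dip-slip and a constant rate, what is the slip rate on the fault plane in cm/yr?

0.0107 cm/yr

dip-slip = heave / cos(dip) = 12.2 m / cos(15°) = 12.63 m
rate = 12.63 m / 118 ka = 0.000107 m/yr = 0.0107 cm/yr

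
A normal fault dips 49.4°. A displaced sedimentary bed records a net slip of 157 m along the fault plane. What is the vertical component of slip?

119 m

throw = dip-slip × sin(dip) = 157 m × sin(49.4°) = 119 m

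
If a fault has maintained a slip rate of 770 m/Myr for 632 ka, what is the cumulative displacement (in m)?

slip = rate × time = 770 m/Myr × 632 ka = 487 m

487 m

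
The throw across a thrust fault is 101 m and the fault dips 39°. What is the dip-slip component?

dip-slip = throw / sin(dip) = 101 / sin(39°) = 160 m

160 m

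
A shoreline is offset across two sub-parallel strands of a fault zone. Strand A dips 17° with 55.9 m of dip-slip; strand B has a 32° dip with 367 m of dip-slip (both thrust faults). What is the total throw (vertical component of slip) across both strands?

throw_A = 55.9 × sin(17°) = 16.34 m
throw_B = 367 × sin(32°) = 194.5 m
total = 16.34 + 194.5 = 211 m

211 m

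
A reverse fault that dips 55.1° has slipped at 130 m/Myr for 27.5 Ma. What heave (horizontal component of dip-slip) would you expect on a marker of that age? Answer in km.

2.05 km

dip-slip = rate × time = 130 m/Myr × 27.5 Ma = 3575 m
heave = dip-slip × cos(dip) = 3575 × cos(55.1°) = 2050 m = 2.05 km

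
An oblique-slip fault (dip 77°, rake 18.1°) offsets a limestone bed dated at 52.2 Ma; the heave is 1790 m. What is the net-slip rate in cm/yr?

dip-slip = heave / cos(dip) = 1790 / cos(77°) = 7957 m
net slip = dip-slip / sin(rake) = 7957 / sin(18.1°) = 25610 m
rate = 25610 m / 52.2 Ma = 0.000491 m/yr = 0.0491 cm/yr

0.0491 cm/yr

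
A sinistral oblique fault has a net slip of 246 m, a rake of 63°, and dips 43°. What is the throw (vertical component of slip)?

149 m

dip-slip = net slip × sin(rake) = 246 m × sin(63°) = 219.2 m
throw = dip-slip × sin(dip) = 219.2 × sin(43°) = 149 m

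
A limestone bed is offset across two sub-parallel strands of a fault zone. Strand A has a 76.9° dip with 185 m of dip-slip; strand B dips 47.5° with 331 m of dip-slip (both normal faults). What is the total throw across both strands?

throw_A = 185 × sin(76.9°) = 180.2 m
throw_B = 331 × sin(47.5°) = 244 m
total = 180.2 + 244 = 424 m

424 m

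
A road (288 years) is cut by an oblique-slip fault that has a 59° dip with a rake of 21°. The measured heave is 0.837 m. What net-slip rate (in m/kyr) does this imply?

dip-slip = heave / cos(dip) = 0.837 / cos(59°) = 1.625 m
net slip = dip-slip / sin(rake) = 1.625 / sin(21°) = 4.535 m
rate = 4.535 m / 288 years = 0.0157 m/yr = 15.7 m/kyr

15.7 m/kyr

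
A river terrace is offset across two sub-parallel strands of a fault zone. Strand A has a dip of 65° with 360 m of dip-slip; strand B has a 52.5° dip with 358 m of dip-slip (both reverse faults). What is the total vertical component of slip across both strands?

throw_A = 360 × sin(65°) = 326.3 m
throw_B = 358 × sin(52.5°) = 284 m
total = 326.3 + 284 = 610 m

610 m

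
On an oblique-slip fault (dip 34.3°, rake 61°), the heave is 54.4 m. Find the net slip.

75.3 m

dip-slip = heave / cos(dip) = 54.4 / cos(34.3°) = 65.85 m
net slip = dip-slip / sin(rake) = 65.85 / sin(61°) = 75.3 m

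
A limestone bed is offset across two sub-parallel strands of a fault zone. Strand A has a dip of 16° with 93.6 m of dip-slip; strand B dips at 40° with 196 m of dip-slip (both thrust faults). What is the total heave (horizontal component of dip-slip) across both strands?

240 m

heave_A = 93.6 × cos(16°) = 89.97 m
heave_B = 196 × cos(40°) = 150.1 m
total = 89.97 + 150.1 = 240 m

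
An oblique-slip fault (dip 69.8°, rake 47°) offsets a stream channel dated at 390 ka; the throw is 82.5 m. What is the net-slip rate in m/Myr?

308 m/Myr

dip-slip = throw / sin(dip) = 82.5 / sin(69.8°) = 87.91 m
net slip = dip-slip / sin(rake) = 87.91 / sin(47°) = 120.2 m
rate = 120.2 m / 390 ka = 0.000308 m/yr = 308 m/Myr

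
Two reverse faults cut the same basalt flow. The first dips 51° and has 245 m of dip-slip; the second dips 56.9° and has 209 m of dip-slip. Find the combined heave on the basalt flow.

heave_A = 245 × cos(51°) = 154.2 m
heave_B = 209 × cos(56.9°) = 114.1 m
total = 154.2 + 114.1 = 268 m

268 m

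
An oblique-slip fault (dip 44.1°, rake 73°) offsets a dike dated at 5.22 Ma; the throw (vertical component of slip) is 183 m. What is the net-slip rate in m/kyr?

dip-slip = throw / sin(dip) = 183 / sin(44.1°) = 263 m
net slip = dip-slip / sin(rake) = 263 / sin(73°) = 275 m
rate = 275 m / 5.22 Ma = 0.0000527 m/yr = 0.0527 m/kyr

0.0527 m/kyr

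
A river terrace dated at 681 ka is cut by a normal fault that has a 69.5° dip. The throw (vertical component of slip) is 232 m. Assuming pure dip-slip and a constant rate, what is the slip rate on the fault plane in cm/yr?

dip-slip = throw / sin(dip) = 232 m / sin(69.5°) = 247.7 m
rate = 247.7 m / 681 ka = 0.000364 m/yr = 0.0364 cm/yr

0.0364 cm/yr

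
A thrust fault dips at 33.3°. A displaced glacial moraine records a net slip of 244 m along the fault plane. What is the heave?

heave = dip-slip × cos(dip) = 244 m × cos(33.3°) = 204 m

204 m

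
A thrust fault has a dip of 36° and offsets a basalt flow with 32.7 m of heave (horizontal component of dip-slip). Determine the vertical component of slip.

throw = heave × tan(dip) = 32.7 × tan(36°) = 23.8 m

23.8 m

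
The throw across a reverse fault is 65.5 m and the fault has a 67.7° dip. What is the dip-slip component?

dip-slip = throw / sin(dip) = 65.5 / sin(67.7°) = 70.8 m

70.8 m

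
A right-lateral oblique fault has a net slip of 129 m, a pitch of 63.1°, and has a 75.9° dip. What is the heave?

28 m

dip-slip = net slip × sin(rake) = 129 m × sin(63.1°) = 115 m
heave = dip-slip × cos(dip) = 115 × cos(75.9°) = 28 m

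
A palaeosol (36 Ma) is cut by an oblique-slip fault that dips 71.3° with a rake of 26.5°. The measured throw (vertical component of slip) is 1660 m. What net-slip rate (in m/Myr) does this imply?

109 m/Myr

dip-slip = throw / sin(dip) = 1660 / sin(71.3°) = 1753 m
net slip = dip-slip / sin(rake) = 1753 / sin(26.5°) = 3928 m
rate = 3928 m / 36 Ma = 0.000109 m/yr = 109 m/Myr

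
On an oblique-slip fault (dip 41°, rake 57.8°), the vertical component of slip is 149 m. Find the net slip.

268 m

dip-slip = throw / sin(dip) = 149 / sin(41°) = 227.1 m
net slip = dip-slip / sin(rake) = 227.1 / sin(57.8°) = 268 m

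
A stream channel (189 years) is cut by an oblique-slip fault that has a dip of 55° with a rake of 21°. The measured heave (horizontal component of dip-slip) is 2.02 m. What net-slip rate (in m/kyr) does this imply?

52 m/kyr

dip-slip = heave / cos(dip) = 2.02 / cos(55°) = 3.522 m
net slip = dip-slip / sin(rake) = 3.522 / sin(21°) = 9.827 m
rate = 9.827 m / 189 years = 0.0520 m/yr = 52 m/kyr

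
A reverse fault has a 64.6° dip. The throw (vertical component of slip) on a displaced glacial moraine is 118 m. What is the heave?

56 m

heave = throw / tan(dip) = 118 / tan(64.6°) = 56 m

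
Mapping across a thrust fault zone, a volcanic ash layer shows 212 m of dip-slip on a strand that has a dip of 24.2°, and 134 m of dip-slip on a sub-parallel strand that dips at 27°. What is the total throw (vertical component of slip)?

148 m

throw_A = 212 × sin(24.2°) = 86.90 m
throw_B = 134 × sin(27°) = 60.83 m
total = 86.90 + 60.83 = 148 m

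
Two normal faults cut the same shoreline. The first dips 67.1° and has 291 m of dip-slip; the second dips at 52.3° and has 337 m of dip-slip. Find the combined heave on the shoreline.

heave_A = 291 × cos(67.1°) = 113.2 m
heave_B = 337 × cos(52.3°) = 206.1 m
total = 113.2 + 206.1 = 319 m

319 m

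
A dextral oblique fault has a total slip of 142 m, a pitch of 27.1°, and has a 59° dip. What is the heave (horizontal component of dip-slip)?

33.3 m

dip-slip = net slip × sin(rake) = 142 m × sin(27.1°) = 64.69 m
heave = dip-slip × cos(dip) = 64.69 × cos(59°) = 33.3 m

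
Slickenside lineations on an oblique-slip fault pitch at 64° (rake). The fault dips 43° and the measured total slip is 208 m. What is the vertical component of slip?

dip-slip = net slip × sin(rake) = 208 m × sin(64°) = 186.9 m
throw = dip-slip × sin(dip) = 186.9 × sin(43°) = 127 m

127 m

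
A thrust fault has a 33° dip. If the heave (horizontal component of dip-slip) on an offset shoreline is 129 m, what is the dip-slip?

154 m

dip-slip = heave / cos(dip) = 129 / cos(33°) = 154 m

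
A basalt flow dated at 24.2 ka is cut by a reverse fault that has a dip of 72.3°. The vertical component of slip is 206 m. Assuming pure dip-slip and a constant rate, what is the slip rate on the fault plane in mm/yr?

8.94 mm/yr

dip-slip = throw / sin(dip) = 206 m / sin(72.3°) = 216.2 m
rate = 216.2 m / 24.2 ka = 0.00894 m/yr = 8.94 mm/yr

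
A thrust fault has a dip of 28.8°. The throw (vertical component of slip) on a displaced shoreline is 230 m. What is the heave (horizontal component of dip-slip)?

heave = throw / tan(dip) = 230 / tan(28.8°) = 418 m

418 m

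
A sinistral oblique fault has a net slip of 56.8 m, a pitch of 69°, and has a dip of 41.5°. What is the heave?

dip-slip = net slip × sin(rake) = 56.8 m × sin(69°) = 53.03 m
heave = dip-slip × cos(dip) = 53.03 × cos(41.5°) = 39.7 m

39.7 m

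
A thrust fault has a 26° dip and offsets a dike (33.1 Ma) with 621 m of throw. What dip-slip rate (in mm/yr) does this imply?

0.0428 mm/yr

dip-slip = throw / sin(dip) = 621 m / sin(26°) = 1417 m
rate = 1417 m / 33.1 Ma = 0.0000428 m/yr = 0.0428 mm/yr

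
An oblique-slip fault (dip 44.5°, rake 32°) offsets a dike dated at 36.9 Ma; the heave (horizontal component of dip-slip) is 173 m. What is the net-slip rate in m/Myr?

12.4 m/Myr

dip-slip = heave / cos(dip) = 173 / cos(44.5°) = 242.6 m
net slip = dip-slip / sin(rake) = 242.6 / sin(32°) = 457.7 m
rate = 457.7 m / 36.9 Ma = 0.0000124 m/yr = 12.4 m/Myr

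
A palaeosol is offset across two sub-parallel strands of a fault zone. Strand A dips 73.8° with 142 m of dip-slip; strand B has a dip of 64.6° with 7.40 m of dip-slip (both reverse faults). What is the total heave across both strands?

heave_A = 142 × cos(73.8°) = 39.62 m
heave_B = 7.40 × cos(64.6°) = 3.174 m
total = 39.62 + 3.174 = 42.8 m

42.8 m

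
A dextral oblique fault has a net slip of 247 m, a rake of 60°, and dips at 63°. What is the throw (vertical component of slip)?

dip-slip = net slip × sin(rake) = 247 m × sin(60°) = 213.9 m
throw = dip-slip × sin(dip) = 213.9 × sin(63°) = 191 m

191 m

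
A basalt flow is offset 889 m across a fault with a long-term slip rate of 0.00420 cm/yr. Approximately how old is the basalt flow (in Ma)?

21.2 Ma

age = offset / rate = 889 m / (0.00420 cm/yr) = 2.12e+07 yr = 21.2 Ma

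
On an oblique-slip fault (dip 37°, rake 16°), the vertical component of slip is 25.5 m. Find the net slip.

dip-slip = throw / sin(dip) = 25.5 / sin(37°) = 42.37 m
net slip = dip-slip / sin(rake) = 42.37 / sin(16°) = 154 m

154 m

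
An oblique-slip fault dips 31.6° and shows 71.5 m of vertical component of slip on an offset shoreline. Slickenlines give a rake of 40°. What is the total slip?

dip-slip = throw / sin(dip) = 71.5 / sin(31.6°) = 136.5 m
net slip = dip-slip / sin(rake) = 136.5 / sin(40°) = 212 m

212 m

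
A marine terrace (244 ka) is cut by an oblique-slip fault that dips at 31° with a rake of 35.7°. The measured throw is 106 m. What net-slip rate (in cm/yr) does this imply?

0.145 cm/yr

dip-slip = throw / sin(dip) = 106 / sin(31°) = 205.8 m
net slip = dip-slip / sin(rake) = 205.8 / sin(35.7°) = 352.7 m
rate = 352.7 m / 244 ka = 0.00145 m/yr = 0.145 cm/yr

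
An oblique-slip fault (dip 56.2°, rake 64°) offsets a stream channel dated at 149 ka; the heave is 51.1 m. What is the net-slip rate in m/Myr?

dip-slip = heave / cos(dip) = 51.1 / cos(56.2°) = 91.86 m
net slip = dip-slip / sin(rake) = 91.86 / sin(64°) = 102.2 m
rate = 102.2 m / 149 ka = 0.000686 m/yr = 686 m/Myr

686 m/Myr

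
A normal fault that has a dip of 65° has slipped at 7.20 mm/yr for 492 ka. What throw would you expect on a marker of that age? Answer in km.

3.21 km

dip-slip = rate × time = 7.20 mm/yr × 492 ka = 3542 m
throw = dip-slip × sin(dip) = 3542 × sin(65°) = 3210 m = 3.21 km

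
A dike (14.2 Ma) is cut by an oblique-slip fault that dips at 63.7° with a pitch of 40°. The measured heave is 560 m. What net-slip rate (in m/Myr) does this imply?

dip-slip = heave / cos(dip) = 560 / cos(63.7°) = 1264 m
net slip = dip-slip / sin(rake) = 1264 / sin(40°) = 1966 m
rate = 1966 m / 14.2 Ma = 0.000138 m/yr = 138 m/Myr

138 m/Myr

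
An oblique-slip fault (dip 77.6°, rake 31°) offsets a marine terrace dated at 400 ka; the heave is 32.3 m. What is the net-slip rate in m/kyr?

0.730 m/kyr

dip-slip = heave / cos(dip) = 32.3 / cos(77.6°) = 150.4 m
net slip = dip-slip / sin(rake) = 150.4 / sin(31°) = 292.1 m
rate = 292.1 m / 400 ka = 0.000730 m/yr = 0.730 m/kyr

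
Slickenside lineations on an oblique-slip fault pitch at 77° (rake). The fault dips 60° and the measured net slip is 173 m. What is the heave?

84.3 m

dip-slip = net slip × sin(rake) = 173 m × sin(77°) = 168.6 m
heave = dip-slip × cos(dip) = 168.6 × cos(60°) = 84.3 m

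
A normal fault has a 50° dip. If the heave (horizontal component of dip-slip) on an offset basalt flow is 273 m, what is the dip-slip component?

dip-slip = heave / cos(dip) = 273 / cos(50°) = 425 m

425 m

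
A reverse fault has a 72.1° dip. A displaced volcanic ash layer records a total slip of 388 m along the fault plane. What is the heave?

119 m

heave = dip-slip × cos(dip) = 388 m × cos(72.1°) = 119 m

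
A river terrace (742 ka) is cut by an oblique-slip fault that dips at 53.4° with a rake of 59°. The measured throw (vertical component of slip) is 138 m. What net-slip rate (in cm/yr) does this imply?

dip-slip = throw / sin(dip) = 138 / sin(53.4°) = 171.9 m
net slip = dip-slip / sin(rake) = 171.9 / sin(59°) = 200.5 m
rate = 200.5 m / 742 ka = 0.000270 m/yr = 0.0270 cm/yr

0.0270 cm/yr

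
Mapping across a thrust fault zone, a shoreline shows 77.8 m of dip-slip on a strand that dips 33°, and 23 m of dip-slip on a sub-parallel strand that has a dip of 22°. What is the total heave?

heave_A = 77.8 × cos(33°) = 65.25 m
heave_B = 23 × cos(22°) = 21.33 m
total = 65.25 + 21.33 = 86.6 m

86.6 m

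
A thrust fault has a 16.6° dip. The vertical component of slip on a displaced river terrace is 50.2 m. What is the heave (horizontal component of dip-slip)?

heave = throw / tan(dip) = 50.2 / tan(16.6°) = 168 m

168 m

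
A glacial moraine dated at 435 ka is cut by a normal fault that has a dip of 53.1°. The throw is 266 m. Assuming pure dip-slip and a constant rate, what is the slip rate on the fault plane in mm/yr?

0.765 mm/yr

dip-slip = throw / sin(dip) = 266 m / sin(53.1°) = 332.6 m
rate = 332.6 m / 435 ka = 0.000765 m/yr = 0.765 mm/yr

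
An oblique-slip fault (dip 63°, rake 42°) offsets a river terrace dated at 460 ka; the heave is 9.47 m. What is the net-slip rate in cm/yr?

dip-slip = heave / cos(dip) = 9.47 / cos(63°) = 20.86 m
net slip = dip-slip / sin(rake) = 20.86 / sin(42°) = 31.17 m
rate = 31.17 m / 460 ka = 0.0000678 m/yr = 0.00678 cm/yr

0.00678 cm/yr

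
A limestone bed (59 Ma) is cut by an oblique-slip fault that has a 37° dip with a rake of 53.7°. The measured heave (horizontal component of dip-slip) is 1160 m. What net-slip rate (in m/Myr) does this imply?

30.5 m/Myr

dip-slip = heave / cos(dip) = 1160 / cos(37°) = 1452 m
net slip = dip-slip / sin(rake) = 1452 / sin(53.7°) = 1802 m
rate = 1802 m / 59 Ma = 0.0000305 m/yr = 30.5 m/Myr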